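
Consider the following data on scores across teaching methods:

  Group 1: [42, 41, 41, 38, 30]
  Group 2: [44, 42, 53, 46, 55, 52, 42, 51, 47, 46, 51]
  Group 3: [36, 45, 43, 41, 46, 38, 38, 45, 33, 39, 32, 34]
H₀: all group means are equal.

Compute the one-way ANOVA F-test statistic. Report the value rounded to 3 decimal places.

Group means [38.40, 48.09, 39.17], grand mean 42.536
SSB = Σnᵢ(x̄ᵢ−x̄)² = 561.189; SSW = ΣΣ(x−x̄ᵢ)² = 563.776
MSB = 561.189/2 = 280.5943; MSW = 563.776/25 = 22.5510
F = MSB/MSW = 12.4426
df = (2, 25)

test statistic = 12.443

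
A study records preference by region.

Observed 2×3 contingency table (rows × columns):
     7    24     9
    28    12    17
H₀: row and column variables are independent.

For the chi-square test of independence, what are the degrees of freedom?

df = (r−1)(c−1) = (2−1)·(3−1) = 2

degrees of freedom = 2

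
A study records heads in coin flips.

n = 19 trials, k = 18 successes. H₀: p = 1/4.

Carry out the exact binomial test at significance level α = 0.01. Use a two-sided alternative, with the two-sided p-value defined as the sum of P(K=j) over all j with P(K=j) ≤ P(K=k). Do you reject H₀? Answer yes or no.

reject H₀: yes

Exact binomial: n=19, k=18, p₀=1/4=0.2500
P(X=j) = C(n,j)·p₀^j·(1−p₀)^(n−j); p = Σ P(X=j) over j with P(X=j) ≤ P(X=18)
p-value (two-sided) = 0.00000
At α=0.01: p < α → reject H₀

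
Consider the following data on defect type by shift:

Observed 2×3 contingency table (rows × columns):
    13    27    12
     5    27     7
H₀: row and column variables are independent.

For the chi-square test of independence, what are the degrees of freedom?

df = (r−1)(c−1) = (2−1)·(3−1) = 2

degrees of freedom = 2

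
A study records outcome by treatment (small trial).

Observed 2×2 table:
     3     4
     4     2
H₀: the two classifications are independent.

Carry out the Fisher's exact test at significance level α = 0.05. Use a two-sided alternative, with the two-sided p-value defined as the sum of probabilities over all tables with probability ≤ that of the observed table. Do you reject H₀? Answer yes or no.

reject H₀: no

Margins: r₁=7, r₂=6, c₁=7, c₂=6, n=13
p_obs = C(7,3)·C(6,4)/C(13,7); sum pmf over tables with pmf ≤ p_obs
p-value (two-sided) = 0.59207
At α=0.05: p ≥ α → fail to reject H₀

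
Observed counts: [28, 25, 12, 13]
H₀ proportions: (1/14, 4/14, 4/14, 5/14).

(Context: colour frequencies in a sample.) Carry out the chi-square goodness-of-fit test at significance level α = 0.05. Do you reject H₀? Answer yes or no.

n = 78; E_i = n·p_i = [5.57, 22.29, 22.29, 27.86]
χ² = (28−5.57)²/5.57 + (25−22.29)²/22.29 + (12−22.29)²/22.29 + (13−27.86)²/27.86 = 103.2910
df = 3
p-value (upper-tail) = 0.00000
At α=0.05: p < α → reject H₀

reject H₀: yes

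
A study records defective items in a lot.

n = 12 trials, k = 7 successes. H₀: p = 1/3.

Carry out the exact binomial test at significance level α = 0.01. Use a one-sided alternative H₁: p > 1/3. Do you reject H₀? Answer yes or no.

reject H₀: no

Exact binomial: n=12, k=7, p₀=1/3=0.3333
P(X≥7) from Σ C(n,i)·p₀^i·(1−p₀)^(n−i)
p-value (one-sided, H₁ greater) = 0.06645
At α=0.01: p ≥ α → fail to reject H₀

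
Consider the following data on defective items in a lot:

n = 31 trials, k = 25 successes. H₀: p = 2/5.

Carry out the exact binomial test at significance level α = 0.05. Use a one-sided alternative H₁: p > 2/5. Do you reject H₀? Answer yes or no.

reject H₀: yes

Exact binomial: n=31, k=25, p₀=2/5=0.4000
P(X≥25) from Σ C(n,i)·p₀^i·(1−p₀)^(n−i)
p-value (one-sided, H₁ greater) = 0.00000
At α=0.05: p < α → reject H₀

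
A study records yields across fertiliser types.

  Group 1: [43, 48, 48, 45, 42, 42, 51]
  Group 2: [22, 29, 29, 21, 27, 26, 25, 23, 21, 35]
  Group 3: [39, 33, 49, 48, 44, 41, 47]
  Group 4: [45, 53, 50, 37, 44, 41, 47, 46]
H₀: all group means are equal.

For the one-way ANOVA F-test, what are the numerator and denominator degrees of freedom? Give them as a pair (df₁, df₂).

degrees of freedom = [3, 28]

k = 4 groups, N = 32 total
df = (k−1, N−k) = (4−1, 32−4) = (3, 28)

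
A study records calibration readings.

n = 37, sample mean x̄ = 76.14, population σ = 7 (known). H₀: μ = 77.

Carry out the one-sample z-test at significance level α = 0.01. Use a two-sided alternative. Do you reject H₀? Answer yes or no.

reject H₀: no

SE = σ/√n = 7/√37 = 1.1508
z = (x̄−μ₀)/SE = (76.14−77)/1.1508 = -0.7473
p-value (two-sided) = 0.45488
At α=0.01: p ≥ α → fail to reject H₀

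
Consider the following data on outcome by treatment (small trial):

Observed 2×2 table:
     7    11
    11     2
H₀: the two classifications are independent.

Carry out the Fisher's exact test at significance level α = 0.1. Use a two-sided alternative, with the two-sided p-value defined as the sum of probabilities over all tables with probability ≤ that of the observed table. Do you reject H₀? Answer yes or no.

Margins: r₁=18, r₂=13, c₁=18, c₂=13, n=31
p_obs = C(18,7)·C(13,11)/C(31,18); sum pmf over tables with pmf ≤ p_obs
p-value (two-sided) = 0.02505
At α=0.1: p < α → reject H₀

reject H₀: yes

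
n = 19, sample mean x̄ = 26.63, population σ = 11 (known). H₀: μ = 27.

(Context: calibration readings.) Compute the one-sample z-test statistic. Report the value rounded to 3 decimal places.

SE = σ/√n = 11/√19 = 2.5236
z = (x̄−μ₀)/SE = (26.63−27)/2.5236 = -0.1466

test statistic = -0.147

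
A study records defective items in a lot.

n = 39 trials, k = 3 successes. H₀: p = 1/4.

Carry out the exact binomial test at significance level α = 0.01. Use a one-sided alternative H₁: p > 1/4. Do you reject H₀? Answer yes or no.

Exact binomial: n=39, k=3, p₀=1/4=0.2500
P(X≥3) from Σ C(n,i)·p₀^i·(1−p₀)^(n−i)
p-value (one-sided, H₁ greater) = 0.99871
At α=0.01: p ≥ α → fail to reject H₀

reject H₀: no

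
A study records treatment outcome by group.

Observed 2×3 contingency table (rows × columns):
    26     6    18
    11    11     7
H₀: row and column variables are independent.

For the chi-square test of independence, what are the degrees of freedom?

degrees of freedom = 2

df = (r−1)(c−1) = (2−1)·(3−1) = 2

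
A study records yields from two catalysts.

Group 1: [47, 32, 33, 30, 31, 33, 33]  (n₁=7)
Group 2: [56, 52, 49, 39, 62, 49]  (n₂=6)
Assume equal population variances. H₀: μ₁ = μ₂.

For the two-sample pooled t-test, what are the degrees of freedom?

df = n₁ + n₂ − 2 = 7 + 6 − 2 = 11

degrees of freedom = 11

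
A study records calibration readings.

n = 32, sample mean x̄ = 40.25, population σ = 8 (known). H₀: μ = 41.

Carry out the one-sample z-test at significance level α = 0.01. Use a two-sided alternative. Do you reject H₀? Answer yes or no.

reject H₀: no

SE = σ/√n = 8/√32 = 1.4142
z = (x̄−μ₀)/SE = (40.25−41)/1.4142 = -0.5303
p-value (two-sided) = 0.59588
At α=0.01: p ≥ α → fail to reject H₀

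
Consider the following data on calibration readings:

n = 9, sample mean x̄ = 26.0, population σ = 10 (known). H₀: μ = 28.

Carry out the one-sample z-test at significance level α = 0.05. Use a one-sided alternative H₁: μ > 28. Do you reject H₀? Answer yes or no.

reject H₀: no

SE = σ/√n = 10/√9 = 3.3333
z = (x̄−μ₀)/SE = (26.0−28)/3.3333 = -0.6000
p-value (one-sided, H₁ greater) = 0.72575
At α=0.05: p ≥ α → fail to reject H₀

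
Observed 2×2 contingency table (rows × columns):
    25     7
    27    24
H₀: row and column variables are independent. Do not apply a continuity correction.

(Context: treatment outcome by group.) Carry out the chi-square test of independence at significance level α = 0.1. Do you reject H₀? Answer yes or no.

Row totals [32, 51], col totals [52, 31], n=83
χ² = (25−20.05)²/20.05 + (7−11.95)²/11.95 + (27−31.95)²/31.95 + (24−19.05)²/19.05 = 5.3294
df = 1
p-value (upper-tail) = 0.02097
At α=0.1: p < α → reject H₀

reject H₀: yes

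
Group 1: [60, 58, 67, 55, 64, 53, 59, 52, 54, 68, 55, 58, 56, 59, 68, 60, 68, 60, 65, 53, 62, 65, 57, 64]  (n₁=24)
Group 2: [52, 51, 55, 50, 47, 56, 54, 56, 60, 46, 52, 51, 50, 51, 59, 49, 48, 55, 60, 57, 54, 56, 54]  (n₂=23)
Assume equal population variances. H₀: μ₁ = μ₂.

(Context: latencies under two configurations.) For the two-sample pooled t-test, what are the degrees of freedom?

degrees of freedom = 45

df = n₁ + n₂ − 2 = 24 + 23 − 2 = 45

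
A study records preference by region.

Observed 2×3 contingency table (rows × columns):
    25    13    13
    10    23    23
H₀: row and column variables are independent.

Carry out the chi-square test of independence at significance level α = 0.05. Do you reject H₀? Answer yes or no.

Row totals [51, 56], col totals [35, 36, 36], n=107
χ² = (25−16.68)²/16.68 + (13−17.16)²/17.16 + (13−17.16)²/17.16 + (10−18.32)²/18.32 + (23−18.84)²/18.84 + (23−18.84)²/18.84 = 11.7762
df = 2
p-value (upper-tail) = 0.00277
At α=0.05: p < α → reject H₀

reject H₀: yes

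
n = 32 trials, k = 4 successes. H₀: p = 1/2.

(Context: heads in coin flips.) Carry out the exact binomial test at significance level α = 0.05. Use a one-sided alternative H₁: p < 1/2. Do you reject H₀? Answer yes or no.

reject H₀: yes

Exact binomial: n=32, k=4, p₀=1/2=0.5000
P(X≤4) from Σ C(n,i)·p₀^i·(1−p₀)^(n−i)
p-value (one-sided, H₁ less) = 0.00001
At α=0.05: p < α → reject H₀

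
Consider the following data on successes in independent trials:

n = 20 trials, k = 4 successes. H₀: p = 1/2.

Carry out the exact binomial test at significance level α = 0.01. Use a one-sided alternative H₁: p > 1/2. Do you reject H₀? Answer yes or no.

Exact binomial: n=20, k=4, p₀=1/2=0.5000
P(X≥4) from Σ C(n,i)·p₀^i·(1−p₀)^(n−i)
p-value (one-sided, H₁ greater) = 0.99871
At α=0.01: p ≥ α → fail to reject H₀

reject H₀: no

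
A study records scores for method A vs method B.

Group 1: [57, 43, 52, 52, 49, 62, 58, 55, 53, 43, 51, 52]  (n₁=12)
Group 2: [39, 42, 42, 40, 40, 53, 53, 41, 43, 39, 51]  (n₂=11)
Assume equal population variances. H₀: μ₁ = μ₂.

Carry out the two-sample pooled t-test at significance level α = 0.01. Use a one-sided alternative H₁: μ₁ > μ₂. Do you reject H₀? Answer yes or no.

x̄₁=52.250, s₁=5.578, n₁=12
x̄₂=43.909, s₂=5.576, n₂=11
s_p² = [11·5.578² + 10·5.576²]/21 = 31.1028
SE = √(s_p²·(1/12+1/11)) = 2.3280
t = (52.250−43.909)/2.3280 = 3.5829
df = 21
p-value (one-sided, H₁ greater) = 0.00088
At α=0.01: p < α → reject H₀

reject H₀: yes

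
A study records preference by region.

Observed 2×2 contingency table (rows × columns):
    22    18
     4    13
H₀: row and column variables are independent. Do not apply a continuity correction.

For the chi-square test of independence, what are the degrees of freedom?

df = (r−1)(c−1) = (2−1)·(2−1) = 1

degrees of freedom = 1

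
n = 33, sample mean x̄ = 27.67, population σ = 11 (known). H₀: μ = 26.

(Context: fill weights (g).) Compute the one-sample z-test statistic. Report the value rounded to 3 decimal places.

SE = σ/√n = 11/√33 = 1.9149
z = (x̄−μ₀)/SE = (27.67−26)/1.9149 = 0.8721

test statistic = 0.872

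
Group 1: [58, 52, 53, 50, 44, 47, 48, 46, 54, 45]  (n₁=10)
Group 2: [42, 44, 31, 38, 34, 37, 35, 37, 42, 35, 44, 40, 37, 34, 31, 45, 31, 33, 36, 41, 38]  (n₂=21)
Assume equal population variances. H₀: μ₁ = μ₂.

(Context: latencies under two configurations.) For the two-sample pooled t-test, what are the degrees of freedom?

df = n₁ + n₂ − 2 = 10 + 21 − 2 = 29

degrees of freedom = 29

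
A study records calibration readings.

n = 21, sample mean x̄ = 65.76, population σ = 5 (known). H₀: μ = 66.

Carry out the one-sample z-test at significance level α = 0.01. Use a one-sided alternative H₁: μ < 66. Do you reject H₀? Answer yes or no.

SE = σ/√n = 5/√21 = 1.0911
z = (x̄−μ₀)/SE = (65.76−66)/1.0911 = -0.2200
p-value (one-sided, H₁ less) = 0.41295
At α=0.01: p ≥ α → fail to reject H₀

reject H₀: no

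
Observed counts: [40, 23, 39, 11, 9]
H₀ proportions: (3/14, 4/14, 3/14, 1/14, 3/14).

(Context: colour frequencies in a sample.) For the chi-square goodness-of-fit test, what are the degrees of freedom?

degrees of freedom = 4

df = k − 1 = 5 − 1 = 4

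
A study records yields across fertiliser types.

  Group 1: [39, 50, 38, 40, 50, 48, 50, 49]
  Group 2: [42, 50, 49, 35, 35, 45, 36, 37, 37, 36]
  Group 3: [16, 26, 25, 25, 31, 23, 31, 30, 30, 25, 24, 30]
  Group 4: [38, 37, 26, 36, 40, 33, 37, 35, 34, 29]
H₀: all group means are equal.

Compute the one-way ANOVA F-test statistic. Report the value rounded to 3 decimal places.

test statistic = 27.394

Group means [45.50, 40.20, 26.33, 34.50], grand mean 35.675
SSB = Σnᵢ(x̄ᵢ−x̄)² = 2038.008; SSW = ΣΣ(x−x̄ᵢ)² = 892.767
MSB = 2038.008/3 = 679.3361; MSW = 892.767/36 = 24.7991
F = MSB/MSW = 27.3936
df = (3, 36)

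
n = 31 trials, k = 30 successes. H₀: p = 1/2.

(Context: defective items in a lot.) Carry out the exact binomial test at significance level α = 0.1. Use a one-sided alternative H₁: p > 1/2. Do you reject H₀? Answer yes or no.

reject H₀: yes

Exact binomial: n=31, k=30, p₀=1/2=0.5000
P(X≥30) from Σ C(n,i)·p₀^i·(1−p₀)^(n−i)
p-value (one-sided, H₁ greater) = 0.00000
At α=0.1: p < α → reject H₀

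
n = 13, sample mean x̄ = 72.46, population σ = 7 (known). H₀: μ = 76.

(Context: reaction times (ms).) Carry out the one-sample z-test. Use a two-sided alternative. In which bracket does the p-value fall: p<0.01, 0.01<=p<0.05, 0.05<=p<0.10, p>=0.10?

p-value bracket: 0.05<=p<0.10

SE = σ/√n = 7/√13 = 1.9415
z = (x̄−μ₀)/SE = (72.46−76)/1.9415 = -1.8234
p-value (two-sided) = 0.06825
→ bracket: 0.05<=p<0.10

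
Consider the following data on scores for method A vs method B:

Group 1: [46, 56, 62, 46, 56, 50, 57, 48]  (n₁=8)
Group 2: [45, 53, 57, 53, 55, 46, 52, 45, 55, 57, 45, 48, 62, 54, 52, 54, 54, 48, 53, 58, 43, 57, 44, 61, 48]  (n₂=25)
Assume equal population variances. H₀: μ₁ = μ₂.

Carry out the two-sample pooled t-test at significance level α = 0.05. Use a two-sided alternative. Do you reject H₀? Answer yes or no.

x̄₁=52.625, s₁=5.927, n₁=8
x̄₂=51.960, s₂=5.404, n₂=25
s_p² = [7·5.927² + 24·5.404²]/31 = 30.5431
SE = √(s_p²·(1/8+1/25)) = 2.2449
t = (52.625−51.960)/2.2449 = 0.2962
df = 31
p-value (two-sided) = 0.76903
At α=0.05: p ≥ α → fail to reject H₀

reject H₀: no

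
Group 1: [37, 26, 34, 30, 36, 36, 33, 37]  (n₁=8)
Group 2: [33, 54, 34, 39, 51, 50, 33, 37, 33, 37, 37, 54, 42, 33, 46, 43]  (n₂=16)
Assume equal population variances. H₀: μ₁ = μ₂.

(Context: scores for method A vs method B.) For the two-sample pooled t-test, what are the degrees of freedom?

degrees of freedom = 22

df = n₁ + n₂ − 2 = 8 + 16 − 2 = 22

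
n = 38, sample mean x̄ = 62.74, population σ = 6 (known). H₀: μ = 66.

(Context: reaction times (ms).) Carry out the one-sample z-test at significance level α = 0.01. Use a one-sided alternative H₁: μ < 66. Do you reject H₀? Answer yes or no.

SE = σ/√n = 6/√38 = 0.9733
z = (x̄−μ₀)/SE = (62.74−66)/0.9733 = -3.3493
p-value (one-sided, H₁ less) = 0.00041
At α=0.01: p < α → reject H₀

reject H₀: yes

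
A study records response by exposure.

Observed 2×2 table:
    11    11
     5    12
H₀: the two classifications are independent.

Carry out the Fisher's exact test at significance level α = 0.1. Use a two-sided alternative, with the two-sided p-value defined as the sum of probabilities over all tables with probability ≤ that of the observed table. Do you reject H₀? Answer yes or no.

Margins: r₁=22, r₂=17, c₁=16, c₂=23, n=39
p_obs = C(22,11)·C(17,5)/C(39,16); sum pmf over tables with pmf ≤ p_obs
p-value (two-sided) = 0.32513
At α=0.1: p ≥ α → fail to reject H₀

reject H₀: no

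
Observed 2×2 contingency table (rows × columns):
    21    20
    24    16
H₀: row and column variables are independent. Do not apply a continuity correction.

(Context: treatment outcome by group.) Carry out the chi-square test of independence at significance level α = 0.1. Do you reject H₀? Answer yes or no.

Row totals [41, 40], col totals [45, 36], n=81
χ² = (21−22.78)²/22.78 + (20−18.22)²/18.22 + (24−22.22)²/22.22 + (16−17.78)²/17.78 = 0.6322
df = 1
p-value (upper-tail) = 0.42655
At α=0.1: p ≥ α → fail to reject H₀

reject H₀: no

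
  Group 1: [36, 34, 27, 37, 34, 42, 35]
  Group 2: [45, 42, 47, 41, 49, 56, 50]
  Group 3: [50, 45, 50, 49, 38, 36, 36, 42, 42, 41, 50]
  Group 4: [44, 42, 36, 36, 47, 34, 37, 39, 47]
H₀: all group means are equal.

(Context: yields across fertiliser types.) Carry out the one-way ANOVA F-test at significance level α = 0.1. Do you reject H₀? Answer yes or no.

reject H₀: yes

Group means [35.00, 47.14, 43.55, 40.22], grand mean 41.647
SSB = Σnᵢ(x̄ᵢ−x̄)² = 578.625; SSW = ΣΣ(x−x̄ᵢ)² = 787.140
MSB = 578.625/3 = 192.8749; MSW = 787.140/30 = 26.2380
F = MSB/MSW = 7.3510
df = (3, 30)
p-value (upper-tail) = 0.00078
At α=0.1: p < α → reject H₀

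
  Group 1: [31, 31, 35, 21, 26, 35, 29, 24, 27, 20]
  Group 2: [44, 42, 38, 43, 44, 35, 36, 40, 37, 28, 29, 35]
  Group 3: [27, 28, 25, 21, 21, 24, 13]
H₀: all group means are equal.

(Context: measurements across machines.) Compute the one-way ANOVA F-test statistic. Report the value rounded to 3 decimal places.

Group means [27.90, 37.58, 22.71], grand mean 30.655
SSB = Σnᵢ(x̄ᵢ−x̄)² = 1093.306; SSW = ΣΣ(x−x̄ᵢ)² = 723.245
MSB = 1093.306/2 = 546.6532; MSW = 723.245/26 = 27.8171
F = MSB/MSW = 19.6517
df = (2, 26)

test statistic = 19.652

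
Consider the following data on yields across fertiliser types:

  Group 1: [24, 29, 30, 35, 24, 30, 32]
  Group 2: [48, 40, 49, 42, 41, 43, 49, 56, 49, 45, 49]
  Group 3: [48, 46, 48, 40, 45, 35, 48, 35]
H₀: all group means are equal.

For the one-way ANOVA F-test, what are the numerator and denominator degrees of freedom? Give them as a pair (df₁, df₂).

degrees of freedom = [2, 23]

k = 3 groups, N = 26 total
df = (k−1, N−k) = (3−1, 26−3) = (2, 23)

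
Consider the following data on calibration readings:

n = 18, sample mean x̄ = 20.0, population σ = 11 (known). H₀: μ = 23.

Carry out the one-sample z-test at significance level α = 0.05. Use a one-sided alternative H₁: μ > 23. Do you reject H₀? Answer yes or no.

reject H₀: no

SE = σ/√n = 11/√18 = 2.5927
z = (x̄−μ₀)/SE = (20.0−23)/2.5927 = -1.1571
p-value (one-sided, H₁ greater) = 0.87638
At α=0.05: p ≥ α → fail to reject H₀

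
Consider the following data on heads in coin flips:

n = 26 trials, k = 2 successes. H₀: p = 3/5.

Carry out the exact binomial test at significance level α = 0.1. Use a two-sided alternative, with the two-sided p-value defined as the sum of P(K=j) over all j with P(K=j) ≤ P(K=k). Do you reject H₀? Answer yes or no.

reject H₀: yes

Exact binomial: n=26, k=2, p₀=3/5=0.6000
P(X=j) = C(n,j)·p₀^j·(1−p₀)^(n−j); p = Σ P(X=j) over j with P(X=j) ≤ P(X=2)
p-value (two-sided) = 0.00000
At α=0.1: p < α → reject H₀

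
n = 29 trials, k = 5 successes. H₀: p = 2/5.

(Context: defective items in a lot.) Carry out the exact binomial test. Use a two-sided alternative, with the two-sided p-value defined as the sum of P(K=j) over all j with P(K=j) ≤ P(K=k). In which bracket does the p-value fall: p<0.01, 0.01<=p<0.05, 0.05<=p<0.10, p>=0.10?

Exact binomial: n=29, k=5, p₀=2/5=0.4000
P(X=j) = C(n,j)·p₀^j·(1−p₀)^(n−j); p = Σ P(X=j) over j with P(X=j) ≤ P(X=5)
p-value (two-sided) = 0.01282
→ bracket: 0.01<=p<0.05

p-value bracket: 0.01<=p<0.05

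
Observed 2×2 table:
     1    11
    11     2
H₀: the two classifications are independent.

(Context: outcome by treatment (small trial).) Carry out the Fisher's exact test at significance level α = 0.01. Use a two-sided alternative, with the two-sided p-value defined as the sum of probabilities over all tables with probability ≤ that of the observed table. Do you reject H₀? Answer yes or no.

Margins: r₁=12, r₂=13, c₁=12, c₂=13, n=25
p_obs = C(12,1)·C(13,11)/C(25,12); sum pmf over tables with pmf ≤ p_obs
p-value (two-sided) = 0.00021
At α=0.01: p < α → reject H₀

reject H₀: yes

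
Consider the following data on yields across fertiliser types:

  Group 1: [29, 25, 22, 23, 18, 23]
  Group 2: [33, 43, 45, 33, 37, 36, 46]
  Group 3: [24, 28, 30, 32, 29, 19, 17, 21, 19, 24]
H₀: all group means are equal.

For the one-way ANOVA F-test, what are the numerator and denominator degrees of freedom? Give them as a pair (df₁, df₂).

k = 3 groups, N = 23 total
df = (k−1, N−k) = (3−1, 23−3) = (2, 20)

degrees of freedom = [2, 20]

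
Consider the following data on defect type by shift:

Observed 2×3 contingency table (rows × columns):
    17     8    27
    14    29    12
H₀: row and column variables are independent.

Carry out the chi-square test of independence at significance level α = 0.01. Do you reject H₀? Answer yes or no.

reject H₀: yes

Row totals [52, 55], col totals [31, 37, 39], n=107
χ² = (17−15.07)²/15.07 + (8−17.98)²/17.98 + (27−18.95)²/18.95 + (14−15.93)²/15.93 + (29−19.02)²/19.02 + (12−20.05)²/20.05 = 17.9084
df = 2
p-value (upper-tail) = 0.00013
At α=0.01: p < α → reject H₀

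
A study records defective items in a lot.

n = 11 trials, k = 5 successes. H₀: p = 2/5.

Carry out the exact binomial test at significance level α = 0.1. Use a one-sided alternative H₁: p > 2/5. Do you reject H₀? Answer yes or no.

reject H₀: no

Exact binomial: n=11, k=5, p₀=2/5=0.4000
P(X≥5) from Σ C(n,i)·p₀^i·(1−p₀)^(n−i)
p-value (one-sided, H₁ greater) = 0.46723
At α=0.1: p ≥ α → fail to reject H₀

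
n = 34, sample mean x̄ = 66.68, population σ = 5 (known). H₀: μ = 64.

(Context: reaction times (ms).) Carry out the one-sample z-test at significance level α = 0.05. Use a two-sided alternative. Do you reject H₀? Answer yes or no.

SE = σ/√n = 5/√34 = 0.8575
z = (x̄−μ₀)/SE = (66.68−64)/0.8575 = 3.1254
p-value (two-sided) = 0.00178
At α=0.05: p < α → reject H₀

reject H₀: yes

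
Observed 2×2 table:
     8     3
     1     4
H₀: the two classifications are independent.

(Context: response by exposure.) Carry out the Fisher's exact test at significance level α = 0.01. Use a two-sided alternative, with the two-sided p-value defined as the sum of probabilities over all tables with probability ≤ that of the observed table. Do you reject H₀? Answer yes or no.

reject H₀: no

Margins: r₁=11, r₂=5, c₁=9, c₂=7, n=16
p_obs = C(11,8)·C(5,1)/C(16,9); sum pmf over tables with pmf ≤ p_obs
p-value (two-sided) = 0.10577
At α=0.01: p ≥ α → fail to reject H₀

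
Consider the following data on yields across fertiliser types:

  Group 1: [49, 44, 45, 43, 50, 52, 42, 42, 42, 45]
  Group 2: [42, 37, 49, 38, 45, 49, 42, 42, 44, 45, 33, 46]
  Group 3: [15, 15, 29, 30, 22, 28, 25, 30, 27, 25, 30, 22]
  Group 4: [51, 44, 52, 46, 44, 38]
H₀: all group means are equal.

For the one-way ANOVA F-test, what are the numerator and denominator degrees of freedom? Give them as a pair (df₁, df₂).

k = 4 groups, N = 40 total
df = (k−1, N−k) = (4−1, 40−4) = (3, 36)

degrees of freedom = [3, 36]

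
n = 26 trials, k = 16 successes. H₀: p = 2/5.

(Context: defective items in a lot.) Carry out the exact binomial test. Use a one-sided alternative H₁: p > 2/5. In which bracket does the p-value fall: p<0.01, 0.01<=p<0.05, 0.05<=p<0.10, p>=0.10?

p-value bracket: 0.01<=p<0.05

Exact binomial: n=26, k=16, p₀=2/5=0.4000
P(X≥16) from Σ C(n,i)·p₀^i·(1−p₀)^(n−i)
p-value (one-sided, H₁ greater) = 0.02166
→ bracket: 0.01<=p<0.05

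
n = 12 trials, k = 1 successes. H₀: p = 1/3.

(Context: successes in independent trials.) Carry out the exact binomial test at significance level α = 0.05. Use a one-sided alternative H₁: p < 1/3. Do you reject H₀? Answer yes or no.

reject H₀: no

Exact binomial: n=12, k=1, p₀=1/3=0.3333
P(X≤1) from Σ C(n,i)·p₀^i·(1−p₀)^(n−i)
p-value (one-sided, H₁ less) = 0.05395
At α=0.05: p ≥ α → fail to reject H₀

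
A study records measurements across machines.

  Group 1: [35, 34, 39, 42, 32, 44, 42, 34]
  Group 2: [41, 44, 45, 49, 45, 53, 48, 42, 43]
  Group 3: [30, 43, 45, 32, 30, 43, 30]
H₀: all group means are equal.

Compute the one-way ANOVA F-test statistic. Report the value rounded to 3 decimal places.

Group means [37.75, 45.56, 36.14], grand mean 40.208
SSB = Σnᵢ(x̄ᵢ−x̄)² = 421.379; SSW = ΣΣ(x−x̄ᵢ)² = 564.579
MSB = 421.379/2 = 210.6895; MSW = 564.579/21 = 26.8847
F = MSB/MSW = 7.8368
df = (2, 21)

test statistic = 7.837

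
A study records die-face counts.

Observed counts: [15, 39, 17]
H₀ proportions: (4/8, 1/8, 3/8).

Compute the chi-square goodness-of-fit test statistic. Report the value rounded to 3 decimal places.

n = 71; E_i = n·p_i = [35.50, 8.88, 26.62]
χ² = (15−35.50)²/35.50 + (39−8.88)²/8.88 + (17−26.62)²/26.62 = 117.5728
df = 2

test statistic = 117.573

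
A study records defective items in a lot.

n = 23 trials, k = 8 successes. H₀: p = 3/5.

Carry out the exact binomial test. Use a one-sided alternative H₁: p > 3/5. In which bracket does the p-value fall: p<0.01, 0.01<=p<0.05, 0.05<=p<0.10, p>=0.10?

p-value bracket: p>=0.10

Exact binomial: n=23, k=8, p₀=3/5=0.6000
P(X≥8) from Σ C(n,i)·p₀^i·(1−p₀)^(n−i)
p-value (one-sided, H₁ greater) = 0.99603
→ bracket: p>=0.10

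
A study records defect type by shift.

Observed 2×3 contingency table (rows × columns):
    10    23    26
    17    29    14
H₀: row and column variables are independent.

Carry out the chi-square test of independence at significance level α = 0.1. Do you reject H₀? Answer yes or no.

Row totals [59, 60], col totals [27, 52, 40], n=119
χ² = (10−13.39)²/13.39 + (23−25.78)²/25.78 + (26−19.83)²/19.83 + (17−13.61)²/13.61 + (29−26.22)²/26.22 + (14−20.17)²/20.17 = 6.0991
df = 2
p-value (upper-tail) = 0.04738
At α=0.1: p < α → reject H₀

reject H₀: yes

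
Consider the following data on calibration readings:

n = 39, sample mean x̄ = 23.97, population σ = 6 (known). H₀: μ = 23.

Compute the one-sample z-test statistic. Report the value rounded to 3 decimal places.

test statistic = 1.010

SE = σ/√n = 6/√39 = 0.9608
z = (x̄−μ₀)/SE = (23.97−23)/0.9608 = 1.0096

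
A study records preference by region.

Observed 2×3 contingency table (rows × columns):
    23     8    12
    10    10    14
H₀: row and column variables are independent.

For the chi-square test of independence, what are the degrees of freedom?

df = (r−1)(c−1) = (2−1)·(3−1) = 2

degrees of freedom = 2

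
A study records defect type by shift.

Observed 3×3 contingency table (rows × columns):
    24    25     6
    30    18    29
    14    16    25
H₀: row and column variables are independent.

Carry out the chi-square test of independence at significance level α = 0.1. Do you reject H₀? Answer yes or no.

Row totals [55, 77, 55], col totals [68, 59, 60], n=187
χ² = (24−20.00)²/20.00 + (25−17.35)²/17.35 + (6−17.65)²/17.65 + (30−28.00)²/28.00 + (18−24.29)²/24.29 + (29−24.71)²/24.71 + (14−20.00)²/20.00 + (16−17.35)²/17.35 + (25−17.65)²/17.65 = 19.3461
df = 4
p-value (upper-tail) = 0.00067
At α=0.1: p < α → reject H₀

reject H₀: yes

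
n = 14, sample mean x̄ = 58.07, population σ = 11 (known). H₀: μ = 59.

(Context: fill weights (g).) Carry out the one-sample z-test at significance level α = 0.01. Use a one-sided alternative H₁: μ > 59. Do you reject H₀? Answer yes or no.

SE = σ/√n = 11/√14 = 2.9399
z = (x̄−μ₀)/SE = (58.07−59)/2.9399 = -0.3163
p-value (one-sided, H₁ greater) = 0.62413
At α=0.01: p ≥ α → fail to reject H₀

reject H₀: no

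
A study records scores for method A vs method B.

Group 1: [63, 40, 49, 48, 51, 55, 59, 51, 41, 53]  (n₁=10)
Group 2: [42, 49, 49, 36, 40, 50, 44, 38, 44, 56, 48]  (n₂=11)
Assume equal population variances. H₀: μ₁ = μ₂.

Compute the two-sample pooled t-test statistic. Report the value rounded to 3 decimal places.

x̄₁=51.000, s₁=7.165, n₁=10
x̄₂=45.091, s₂=5.941, n₂=11
s_p² = [9·7.165² + 10·5.941²]/19 = 42.8900
SE = √(s_p²·(1/10+1/11)) = 2.8615
t = (51.000−45.091)/2.8615 = 2.0650
df = 19

test statistic = 2.065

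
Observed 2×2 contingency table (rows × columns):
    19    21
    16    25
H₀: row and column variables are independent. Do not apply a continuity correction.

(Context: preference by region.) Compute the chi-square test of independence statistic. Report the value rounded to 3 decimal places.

test statistic = 0.593

Row totals [40, 41], col totals [35, 46], n=81
χ² = (19−17.28)²/17.28 + (21−22.72)²/22.72 + (16−17.72)²/17.72 + (25−23.28)²/23.28 = 0.5927
df = 1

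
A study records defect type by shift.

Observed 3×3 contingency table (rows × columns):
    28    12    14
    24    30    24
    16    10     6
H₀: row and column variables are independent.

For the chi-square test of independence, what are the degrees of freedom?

df = (r−1)(c−1) = (3−1)·(3−1) = 4

degrees of freedom = 4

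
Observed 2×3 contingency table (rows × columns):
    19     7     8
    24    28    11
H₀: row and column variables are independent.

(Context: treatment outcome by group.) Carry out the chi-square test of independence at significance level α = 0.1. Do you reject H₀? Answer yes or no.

Row totals [34, 63], col totals [43, 35, 19], n=97
χ² = (19−15.07)²/15.07 + (7−12.27)²/12.27 + (8−6.66)²/6.66 + (24−27.93)²/27.93 + (28−22.73)²/22.73 + (11−12.34)²/12.34 = 5.4743
df = 2
p-value (upper-tail) = 0.06476
At α=0.1: p < α → reject H₀

reject H₀: yes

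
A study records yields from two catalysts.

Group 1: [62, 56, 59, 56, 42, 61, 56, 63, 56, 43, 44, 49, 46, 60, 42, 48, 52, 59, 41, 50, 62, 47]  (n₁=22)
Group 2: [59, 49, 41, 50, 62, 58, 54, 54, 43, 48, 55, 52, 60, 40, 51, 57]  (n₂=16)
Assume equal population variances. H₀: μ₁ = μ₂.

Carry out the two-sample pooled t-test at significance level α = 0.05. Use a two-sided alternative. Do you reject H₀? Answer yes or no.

reject H₀: no

x̄₁=52.455, s₁=7.494, n₁=22
x̄₂=52.062, s₂=6.668, n₂=16
s_p² = [21·7.494² + 15·6.668²]/36 = 51.2887
SE = √(s_p²·(1/22+1/16)) = 2.3531
t = (52.455−52.062)/2.3531 = 0.1666
df = 36
p-value (two-sided) = 0.86861
At α=0.05: p ≥ α → fail to reject H₀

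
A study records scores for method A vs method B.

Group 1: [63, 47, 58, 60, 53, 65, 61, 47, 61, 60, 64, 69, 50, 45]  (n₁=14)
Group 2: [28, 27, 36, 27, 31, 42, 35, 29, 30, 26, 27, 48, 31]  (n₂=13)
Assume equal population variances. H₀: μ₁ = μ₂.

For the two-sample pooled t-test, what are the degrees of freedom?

degrees of freedom = 25

df = n₁ + n₂ − 2 = 14 + 13 − 2 = 25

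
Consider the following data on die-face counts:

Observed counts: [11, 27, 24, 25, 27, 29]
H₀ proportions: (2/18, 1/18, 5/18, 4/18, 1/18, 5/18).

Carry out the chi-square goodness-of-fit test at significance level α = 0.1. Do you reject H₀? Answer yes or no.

n = 143; E_i = n·p_i = [15.89, 7.94, 39.72, 31.78, 7.94, 39.72]
χ² = (11−15.89)²/15.89 + (27−7.94)²/7.94 + (24−39.72)²/39.72 + (25−31.78)²/31.78 + (27−7.94)²/7.94 + (29−39.72)²/39.72 = 103.4804
df = 5
p-value (upper-tail) = 0.00000
At α=0.1: p < α → reject H₀

reject H₀: yes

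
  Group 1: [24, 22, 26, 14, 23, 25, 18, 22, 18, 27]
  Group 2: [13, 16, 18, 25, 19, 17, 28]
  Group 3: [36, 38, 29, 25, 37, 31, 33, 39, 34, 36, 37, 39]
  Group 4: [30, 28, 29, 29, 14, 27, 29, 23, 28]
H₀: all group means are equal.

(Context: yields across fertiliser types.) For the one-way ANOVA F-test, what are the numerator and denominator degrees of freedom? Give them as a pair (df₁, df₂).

k = 4 groups, N = 38 total
df = (k−1, N−k) = (4−1, 38−4) = (3, 34)

degrees of freedom = [3, 34]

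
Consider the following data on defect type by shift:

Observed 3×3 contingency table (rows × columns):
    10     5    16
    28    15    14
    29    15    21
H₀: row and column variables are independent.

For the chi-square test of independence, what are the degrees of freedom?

degrees of freedom = 4

df = (r−1)(c−1) = (3−1)·(3−1) = 4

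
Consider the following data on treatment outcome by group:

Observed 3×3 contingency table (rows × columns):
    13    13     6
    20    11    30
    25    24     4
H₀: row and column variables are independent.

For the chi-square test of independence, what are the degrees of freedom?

df = (r−1)(c−1) = (3−1)·(3−1) = 4

degrees of freedom = 4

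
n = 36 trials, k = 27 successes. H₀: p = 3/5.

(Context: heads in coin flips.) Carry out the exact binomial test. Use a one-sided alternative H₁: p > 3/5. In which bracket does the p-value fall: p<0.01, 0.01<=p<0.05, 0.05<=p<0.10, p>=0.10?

p-value bracket: 0.01<=p<0.05

Exact binomial: n=36, k=27, p₀=3/5=0.6000
P(X≥27) from Σ C(n,i)·p₀^i·(1−p₀)^(n−i)
p-value (one-sided, H₁ greater) = 0.04490
→ bracket: 0.01<=p<0.05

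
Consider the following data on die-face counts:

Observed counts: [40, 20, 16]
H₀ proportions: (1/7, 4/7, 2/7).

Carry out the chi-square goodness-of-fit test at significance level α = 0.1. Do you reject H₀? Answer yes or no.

reject H₀: yes

n = 76; E_i = n·p_i = [10.86, 43.43, 21.71]
χ² = (40−10.86)²/10.86 + (20−43.43)²/43.43 + (16−21.71)²/21.71 = 92.3684
df = 2
p-value (upper-tail) = 0.00000
At α=0.1: p < α → reject H₀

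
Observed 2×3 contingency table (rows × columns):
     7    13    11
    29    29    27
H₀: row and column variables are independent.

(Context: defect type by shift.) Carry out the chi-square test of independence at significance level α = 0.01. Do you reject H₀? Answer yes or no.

reject H₀: no

Row totals [31, 85], col totals [36, 42, 38], n=116
χ² = (7−9.62)²/9.62 + (13−11.22)²/11.22 + (11−10.16)²/10.16 + (29−26.38)²/26.38 + (29−30.78)²/30.78 + (27−27.84)²/27.84 = 1.4536
df = 2
p-value (upper-tail) = 0.48345
At α=0.01: p ≥ α → fail to reject H₀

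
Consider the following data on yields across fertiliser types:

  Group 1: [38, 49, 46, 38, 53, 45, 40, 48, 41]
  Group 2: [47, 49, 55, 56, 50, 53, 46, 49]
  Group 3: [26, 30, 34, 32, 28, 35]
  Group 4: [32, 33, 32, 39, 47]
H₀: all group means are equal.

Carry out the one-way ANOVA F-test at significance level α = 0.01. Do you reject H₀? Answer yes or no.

Group means [44.22, 50.62, 30.83, 36.60], grand mean 41.821
SSB = Σnᵢ(x̄ᵢ−x̄)² = 1532.643; SSW = ΣΣ(x−x̄ᵢ)² = 547.464
MSB = 1532.643/3 = 510.8811; MSW = 547.464/24 = 22.8110
F = MSB/MSW = 22.3963
df = (3, 24)
p-value (upper-tail) = 0.00000
At α=0.01: p < α → reject H₀

reject H₀: yes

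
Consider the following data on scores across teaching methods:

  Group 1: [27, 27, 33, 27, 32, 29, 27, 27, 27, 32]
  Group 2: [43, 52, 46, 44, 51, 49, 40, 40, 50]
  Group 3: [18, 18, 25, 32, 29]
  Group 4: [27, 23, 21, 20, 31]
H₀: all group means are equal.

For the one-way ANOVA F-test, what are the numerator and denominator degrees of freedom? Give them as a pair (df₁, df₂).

degrees of freedom = [3, 25]

k = 4 groups, N = 29 total
df = (k−1, N−k) = (4−1, 29−4) = (3, 25)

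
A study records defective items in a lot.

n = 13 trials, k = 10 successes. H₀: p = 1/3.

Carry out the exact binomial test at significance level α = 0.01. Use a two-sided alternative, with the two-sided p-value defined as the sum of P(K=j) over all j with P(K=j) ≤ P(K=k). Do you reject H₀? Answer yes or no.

Exact binomial: n=13, k=10, p₀=1/3=0.3333
P(X=j) = C(n,j)·p₀^j·(1−p₀)^(n−j); p = Σ P(X=j) over j with P(X=j) ≤ P(X=10)
p-value (two-sided) = 0.00165
At α=0.01: p < α → reject H₀

reject H₀: yes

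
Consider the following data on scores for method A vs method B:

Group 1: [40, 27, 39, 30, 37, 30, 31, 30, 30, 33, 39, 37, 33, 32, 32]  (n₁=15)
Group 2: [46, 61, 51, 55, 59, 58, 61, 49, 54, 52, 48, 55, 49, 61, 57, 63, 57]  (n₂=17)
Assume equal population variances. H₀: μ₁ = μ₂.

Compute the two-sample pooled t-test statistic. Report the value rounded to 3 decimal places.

x̄₁=33.333, s₁=4.047, n₁=15
x̄₂=55.059, s₂=5.202, n₂=17
s_p² = [14·4.047² + 16·5.202²]/30 = 22.0758
SE = √(s_p²·(1/15+1/17)) = 1.6644
t = (33.333−55.059)/1.6644 = -13.0529
df = 30

test statistic = -13.053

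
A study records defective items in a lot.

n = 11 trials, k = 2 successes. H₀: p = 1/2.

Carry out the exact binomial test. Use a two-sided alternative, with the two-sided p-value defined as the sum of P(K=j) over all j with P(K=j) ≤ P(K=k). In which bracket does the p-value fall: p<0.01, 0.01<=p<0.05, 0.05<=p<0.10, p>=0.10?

Exact binomial: n=11, k=2, p₀=1/2=0.5000
P(X=j) = C(n,j)·p₀^j·(1−p₀)^(n−j); p = Σ P(X=j) over j with P(X=j) ≤ P(X=2)
p-value (two-sided) = 0.06543
→ bracket: 0.05<=p<0.10

p-value bracket: 0.05<=p<0.10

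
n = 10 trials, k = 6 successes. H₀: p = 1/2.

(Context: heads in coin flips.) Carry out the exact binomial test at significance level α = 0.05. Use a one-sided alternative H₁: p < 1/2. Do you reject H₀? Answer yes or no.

Exact binomial: n=10, k=6, p₀=1/2=0.5000
P(X≤6) from Σ C(n,i)·p₀^i·(1−p₀)^(n−i)
p-value (one-sided, H₁ less) = 0.82812
At α=0.05: p ≥ α → fail to reject H₀

reject H₀: no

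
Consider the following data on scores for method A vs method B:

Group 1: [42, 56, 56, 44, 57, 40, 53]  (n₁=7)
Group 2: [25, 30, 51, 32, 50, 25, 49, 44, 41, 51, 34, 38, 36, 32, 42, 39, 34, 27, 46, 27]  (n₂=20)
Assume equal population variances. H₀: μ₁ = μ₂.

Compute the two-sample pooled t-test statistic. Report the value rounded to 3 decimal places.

x̄₁=49.714, s₁=7.410, n₁=7
x̄₂=37.650, s₂=8.821, n₂=20
s_p² = [6·7.410² + 19·8.821²]/25 = 72.3191
SE = √(s_p²·(1/7+1/20)) = 3.7346
t = (49.714−37.650)/3.7346 = 3.2304
df = 25

test statistic = 3.230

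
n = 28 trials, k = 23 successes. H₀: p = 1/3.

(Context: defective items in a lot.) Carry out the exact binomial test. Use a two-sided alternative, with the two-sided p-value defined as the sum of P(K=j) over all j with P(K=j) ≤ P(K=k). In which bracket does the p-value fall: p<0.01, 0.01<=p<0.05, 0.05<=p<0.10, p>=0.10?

p-value bracket: p<0.01

Exact binomial: n=28, k=23, p₀=1/3=0.3333
P(X=j) = C(n,j)·p₀^j·(1−p₀)^(n−j); p = Σ P(X=j) over j with P(X=j) ≤ P(X=23)
p-value (two-sided) = 0.00000
→ bracket: p<0.01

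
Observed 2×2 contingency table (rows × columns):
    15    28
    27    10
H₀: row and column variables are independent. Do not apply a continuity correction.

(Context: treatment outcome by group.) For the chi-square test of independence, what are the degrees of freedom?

degrees of freedom = 1

df = (r−1)(c−1) = (2−1)·(2−1) = 1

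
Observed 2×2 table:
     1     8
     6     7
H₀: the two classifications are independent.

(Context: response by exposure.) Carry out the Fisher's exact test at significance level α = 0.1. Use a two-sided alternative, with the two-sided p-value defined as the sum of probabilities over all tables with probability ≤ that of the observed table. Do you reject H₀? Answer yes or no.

Margins: r₁=9, r₂=13, c₁=7, c₂=15, n=22
p_obs = C(9,1)·C(13,6)/C(22,7); sum pmf over tables with pmf ≤ p_obs
p-value (two-sided) = 0.16486
At α=0.1: p ≥ α → fail to reject H₀

reject H₀: no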